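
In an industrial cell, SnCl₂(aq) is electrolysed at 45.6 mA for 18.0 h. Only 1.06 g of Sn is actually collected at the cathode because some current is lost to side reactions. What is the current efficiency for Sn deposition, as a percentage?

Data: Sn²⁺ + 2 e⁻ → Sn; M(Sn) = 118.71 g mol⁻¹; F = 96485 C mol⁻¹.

Q = I·t = 0.04560 × 64800 = 2955 C; n(e⁻) = 2955/96485 = 0.03063 mol.
Theoretical n(Sn) = n(e⁻)/2 = 0.01531 mol, i.e. m_theo = 0.01531 × 118.71 = 1.818 g.
Efficiency = m_actual / m_theo = 1.06 / 1.818 = 58.3 %.

58.3 %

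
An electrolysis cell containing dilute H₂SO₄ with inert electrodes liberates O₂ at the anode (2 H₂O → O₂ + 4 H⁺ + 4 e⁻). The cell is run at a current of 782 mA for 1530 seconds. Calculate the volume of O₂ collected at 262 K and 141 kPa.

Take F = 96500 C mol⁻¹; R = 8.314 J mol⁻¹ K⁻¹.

Q = I·t = 0.7820 A × 1530.0 s = 1196 C.
n(e⁻) = Q/F = 1196 / 96500 = 0.01240 mol.
4 electrons are transferred per O₂ molecule, so n(O₂) = 0.01240 / 4 = 0.003100 mol.
V = nRT/P = (0.003100 × 8.314 × 262) / (141 × 10³ Pa) = 4.79 × 10⁻⁵ m³ = 0.0479 L.

0.0479 L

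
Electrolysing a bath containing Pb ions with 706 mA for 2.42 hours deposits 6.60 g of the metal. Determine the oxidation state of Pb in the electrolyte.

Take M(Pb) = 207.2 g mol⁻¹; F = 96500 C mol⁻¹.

Q = I·t = 0.7060 A × 8712.0 s = 6151 C, so n(e⁻) = 6151/96500 = 0.06374 mol.
n(Pb) deposited = 6.60 / 207.2 = 0.03185 mol.
Electrons per atom = n(e⁻)/n(Pb) = 0.06374 / 0.03185 = 2.00 ≈ 2, so the ion is Pb²⁺.

+2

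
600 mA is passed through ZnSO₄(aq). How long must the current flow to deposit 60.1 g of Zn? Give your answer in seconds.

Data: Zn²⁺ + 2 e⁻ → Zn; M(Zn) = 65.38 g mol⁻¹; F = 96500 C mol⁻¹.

2.96 × 10⁵ s

n(Zn) = m/M = 60.1 / 65.38 = 0.9192 mol.
Each Zn atom requires 2 electrons, so n(e⁻) = 2 × 0.9192 = 1.838 mol.
Q = n(e⁻)·F = 1.838 × 96500 = 177400 C.
t = Q/I = 177400 / 0.6000 A = 295700 s.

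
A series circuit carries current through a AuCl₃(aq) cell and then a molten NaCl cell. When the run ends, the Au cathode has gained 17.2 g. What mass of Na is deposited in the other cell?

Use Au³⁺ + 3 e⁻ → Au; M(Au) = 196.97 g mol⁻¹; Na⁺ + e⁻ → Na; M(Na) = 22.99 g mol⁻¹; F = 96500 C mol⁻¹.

6.02 g

n(Au) = 17.2 / 196.97 = 0.08732 mol.
Since Au³⁺ + 3 e⁻ → Au, n(e⁻) passed = 3 × 0.08732 = 0.2620 mol.
Cells in series carry the same charge, so the same 0.2620 mol of electrons passes through cell 2.
Na⁺ + e⁻ → Na, so n(Na) = 0.2620 / 1 = 0.2620 mol.
m(Na) = 0.2620 × 22.99 = 6.02 g.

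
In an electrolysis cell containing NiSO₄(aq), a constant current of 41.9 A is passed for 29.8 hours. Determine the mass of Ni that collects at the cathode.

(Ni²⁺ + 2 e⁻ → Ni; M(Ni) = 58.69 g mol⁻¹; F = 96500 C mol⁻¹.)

Q = I·t = 41.90 A × 107280 s = 4495000 C.
n(e⁻) = Q/F = 4495000 / 96500 = 46.58 mol.
Ni²⁺ + 2 e⁻ → Ni, so n(Ni) = n(e⁻)/2 = 23.29 mol.
m = n·M = 23.29 × 58.69 = 1370 g.

1370 g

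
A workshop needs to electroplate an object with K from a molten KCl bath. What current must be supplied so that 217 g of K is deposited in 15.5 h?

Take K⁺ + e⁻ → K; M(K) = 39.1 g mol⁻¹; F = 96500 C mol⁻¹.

n(K) = 217 / 39.1 = 5.550 mol.
n(e⁻) = 1 × 5.550 = 5.550 mol.
Q = n(e⁻)·F = 5.550 × 96500 = 535600 C.
I = Q/t = 535600 / 55800 s = 9.60 A.

9.60 A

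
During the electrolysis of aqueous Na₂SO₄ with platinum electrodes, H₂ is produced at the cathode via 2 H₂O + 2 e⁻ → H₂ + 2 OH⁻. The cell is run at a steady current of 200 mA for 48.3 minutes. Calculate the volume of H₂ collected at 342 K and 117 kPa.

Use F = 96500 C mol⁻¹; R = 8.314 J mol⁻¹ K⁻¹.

0.0730 L

Q = I·t = 0.2000 A × 2898.0 s = 579.6 C.
n(e⁻) = Q/F = 579.6 / 96500 = 0.006006 mol.
2 electrons are transferred per H₂ molecule, so n(H₂) = 0.006006 / 2 = 0.003003 mol.
V = nRT/P = (0.003003 × 8.314 × 342) / (117 × 10³ Pa) = 7.30 × 10⁻⁵ m³ = 0.0730 L.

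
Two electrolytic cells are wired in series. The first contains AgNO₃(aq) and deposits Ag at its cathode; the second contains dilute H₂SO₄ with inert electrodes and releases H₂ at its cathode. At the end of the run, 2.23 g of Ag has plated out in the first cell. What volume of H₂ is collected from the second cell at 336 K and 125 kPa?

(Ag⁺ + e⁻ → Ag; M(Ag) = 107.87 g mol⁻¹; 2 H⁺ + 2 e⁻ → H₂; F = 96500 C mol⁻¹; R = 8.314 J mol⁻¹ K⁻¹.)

n(Ag) = 2.23 / 107.87 = 0.02067 mol, so n(e⁻) = 1 × 0.02067 = 0.02067 mol.
The cells are in series, so the same 0.02067 mol of electrons passes through the second cell.
2 H⁺ + 2 e⁻ → H₂ — 2 mol e⁻ per mol H₂, so n(H₂) = 0.02067/2 = 0.01034 mol.
V = nRT/P = (0.01034 × 8.314 × 336) / (125 × 10³) = 2.31 × 10⁻⁴ m³ = 0.231 L.

0.231 L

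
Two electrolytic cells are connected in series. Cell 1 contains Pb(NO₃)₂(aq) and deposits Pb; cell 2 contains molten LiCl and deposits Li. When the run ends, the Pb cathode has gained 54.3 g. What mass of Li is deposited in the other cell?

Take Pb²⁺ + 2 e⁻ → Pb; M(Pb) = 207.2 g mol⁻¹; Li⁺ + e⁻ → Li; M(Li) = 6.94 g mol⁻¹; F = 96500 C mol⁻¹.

3.64 g

n(Pb) = 54.3 / 207.2 = 0.2621 mol.
Since Pb²⁺ + 2 e⁻ → Pb, n(e⁻) passed = 2 × 0.2621 = 0.5241 mol.
Cells in series carry the same charge, so the same 0.5241 mol of electrons passes through cell 2.
Li⁺ + e⁻ → Li, so n(Li) = 0.5241 / 1 = 0.5241 mol.
m(Li) = 0.5241 × 6.94 = 3.64 g.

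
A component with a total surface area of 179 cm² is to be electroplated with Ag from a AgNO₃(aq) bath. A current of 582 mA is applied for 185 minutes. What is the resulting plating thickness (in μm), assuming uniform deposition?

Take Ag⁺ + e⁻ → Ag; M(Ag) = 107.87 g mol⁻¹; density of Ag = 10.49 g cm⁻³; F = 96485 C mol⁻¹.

Q = I·t = 0.5820 × 11100 = 6460 C; n(e⁻) = 0.06696 mol.
n(Ag) = n(e⁻)/1 = 0.06696 mol, so m = 0.06696 × 107.87 = 7.222 g.
Volume = m/ρ = 7.222 / 10.49 = 0.6885 cm³.
Thickness = V/A = 0.6885 / 179 = 0.00385 cm = 38.5 μm.

38.5 μm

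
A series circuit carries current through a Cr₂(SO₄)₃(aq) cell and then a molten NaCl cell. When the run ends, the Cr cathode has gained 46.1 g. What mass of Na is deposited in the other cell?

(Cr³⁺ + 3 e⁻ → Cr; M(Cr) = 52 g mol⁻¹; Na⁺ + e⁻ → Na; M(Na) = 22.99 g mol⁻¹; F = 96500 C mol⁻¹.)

n(Cr) = 46.1 / 52 = 0.8865 mol.
Since Cr³⁺ + 3 e⁻ → Cr, n(e⁻) passed = 3 × 0.8865 = 2.660 mol.
Cells in series carry the same charge, so the same 2.660 mol of electrons passes through cell 2.
Na⁺ + e⁻ → Na, so n(Na) = 2.660 / 1 = 2.660 mol.
m(Na) = 2.660 × 22.99 = 61.1 g.

61.1 g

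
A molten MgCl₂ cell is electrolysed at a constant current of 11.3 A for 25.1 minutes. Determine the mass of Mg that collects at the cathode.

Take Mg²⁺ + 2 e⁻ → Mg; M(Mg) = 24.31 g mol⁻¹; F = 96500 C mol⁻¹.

2.14 g

Q = I·t = 11.30 A × 1506.0 s = 17020 C.
n(e⁻) = Q/F = 17020 / 96500 = 0.1764 mol.
Mg²⁺ + 2 e⁻ → Mg, so n(Mg) = n(e⁻)/2 = 0.08818 mol.
m = n·M = 0.08818 × 24.31 = 2.14 g.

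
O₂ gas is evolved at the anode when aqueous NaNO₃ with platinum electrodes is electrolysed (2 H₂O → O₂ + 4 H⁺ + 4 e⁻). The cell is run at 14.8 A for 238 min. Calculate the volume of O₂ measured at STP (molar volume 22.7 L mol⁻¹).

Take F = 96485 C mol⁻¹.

Q = I·t = 14.80 A × 14280 s = 211300 C.
n(e⁻) = Q/F = 211300 / 96485 = 2.190 mol.
4 electrons are transferred per O₂ molecule, so n(O₂) = 2.190 / 4 = 0.5476 mol.
V = n × V_m = 0.5476 × 22.7 = 12.4 L.

12.4 L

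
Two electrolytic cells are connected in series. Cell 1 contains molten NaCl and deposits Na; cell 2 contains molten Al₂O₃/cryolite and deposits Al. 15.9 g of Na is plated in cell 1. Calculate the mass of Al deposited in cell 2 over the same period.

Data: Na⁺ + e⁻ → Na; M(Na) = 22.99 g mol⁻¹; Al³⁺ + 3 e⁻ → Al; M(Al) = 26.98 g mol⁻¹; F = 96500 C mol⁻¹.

6.22 g

n(Na) = 15.9 / 22.99 = 0.6916 mol.
Since Na⁺ + e⁻ → Na, n(e⁻) passed = 1 × 0.6916 = 0.6916 mol.
Cells in series carry the same charge, so the same 0.6916 mol of electrons passes through cell 2.
Al³⁺ + 3 e⁻ → Al, so n(Al) = 0.6916 / 3 = 0.2305 mol.
m(Al) = 0.2305 × 26.98 = 6.22 g.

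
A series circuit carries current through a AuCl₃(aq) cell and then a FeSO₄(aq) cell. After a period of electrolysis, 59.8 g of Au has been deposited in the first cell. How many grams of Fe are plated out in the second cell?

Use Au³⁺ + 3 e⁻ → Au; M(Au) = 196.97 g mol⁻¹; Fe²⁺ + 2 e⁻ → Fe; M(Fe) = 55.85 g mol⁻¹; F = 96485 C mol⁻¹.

n(Au) = 59.8 / 196.97 = 0.3036 mol.
Since Au³⁺ + 3 e⁻ → Au, n(e⁻) passed = 3 × 0.3036 = 0.9108 mol.
Cells in series carry the same charge, so the same 0.9108 mol of electrons passes through cell 2.
Fe²⁺ + 2 e⁻ → Fe, so n(Fe) = 0.9108 / 2 = 0.4554 mol.
m(Fe) = 0.4554 × 55.85 = 25.4 g.

25.4 g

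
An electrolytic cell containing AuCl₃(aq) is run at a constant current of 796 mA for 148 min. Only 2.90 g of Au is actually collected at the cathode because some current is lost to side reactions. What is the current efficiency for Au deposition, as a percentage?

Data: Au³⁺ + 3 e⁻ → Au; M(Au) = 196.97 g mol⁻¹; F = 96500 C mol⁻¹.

Q = I·t = 0.7960 × 8880.0 = 7068 C; n(e⁻) = 7068/96500 = 0.07325 mol.
Theoretical n(Au) = n(e⁻)/3 = 0.02442 mol, i.e. m_theo = 0.02442 × 196.97 = 4.809 g.
Efficiency = m_actual / m_theo = 2.90 / 4.809 = 60.3 %.

60.3 %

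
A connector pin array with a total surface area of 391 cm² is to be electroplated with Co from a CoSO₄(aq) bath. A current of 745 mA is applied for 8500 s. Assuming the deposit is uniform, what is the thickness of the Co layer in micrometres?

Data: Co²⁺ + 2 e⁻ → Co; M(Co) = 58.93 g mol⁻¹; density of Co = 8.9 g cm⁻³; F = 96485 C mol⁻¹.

Q = I·t = 0.7450 × 8500.0 = 6332 C; n(e⁻) = 0.06563 mol.
n(Co) = n(e⁻)/2 = 0.03282 mol, so m = 0.03282 × 58.93 = 1.934 g.
Volume = m/ρ = 1.934 / 8.9 = 0.2173 cm³.
Thickness = V/A = 0.2173 / 391 = 5.56 × 10⁻⁴ cm = 5.56 μm.

5.56 μm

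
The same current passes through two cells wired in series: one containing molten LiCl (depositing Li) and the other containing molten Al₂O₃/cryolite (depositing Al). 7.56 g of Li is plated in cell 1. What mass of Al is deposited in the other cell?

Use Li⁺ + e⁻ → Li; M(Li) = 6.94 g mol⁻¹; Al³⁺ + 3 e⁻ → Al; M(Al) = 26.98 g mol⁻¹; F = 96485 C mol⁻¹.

n(Li) = 7.56 / 6.94 = 1.089 mol.
Since Li⁺ + e⁻ → Li, n(e⁻) passed = 1 × 1.089 = 1.089 mol.
Cells in series carry the same charge, so the same 1.089 mol of electrons passes through cell 2.
Al³⁺ + 3 e⁻ → Al, so n(Al) = 1.089 / 3 = 0.3631 mol.
m(Al) = 0.3631 × 26.98 = 9.80 g.

9.80 g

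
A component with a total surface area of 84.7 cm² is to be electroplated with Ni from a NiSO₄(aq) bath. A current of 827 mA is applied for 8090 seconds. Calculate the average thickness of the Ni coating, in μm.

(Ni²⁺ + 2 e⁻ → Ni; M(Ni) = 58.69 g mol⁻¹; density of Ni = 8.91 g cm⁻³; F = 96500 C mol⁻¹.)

Q = I·t = 0.8270 × 8090.0 = 6690 C; n(e⁻) = 0.06933 mol.
n(Ni) = n(e⁻)/2 = 0.03467 mol, so m = 0.03467 × 58.69 = 2.035 g.
Volume = m/ρ = 2.035 / 8.91 = 0.2283 cm³.
Thickness = V/A = 0.2283 / 84.7 = 0.00270 cm = 27.0 μm.

27.0 μm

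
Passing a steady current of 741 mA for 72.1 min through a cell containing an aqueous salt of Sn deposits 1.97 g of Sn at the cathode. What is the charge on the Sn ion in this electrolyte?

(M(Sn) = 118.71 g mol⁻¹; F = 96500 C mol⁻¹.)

+2

Q = I·t = 0.7410 A × 4326.0 s = 3206 C, so n(e⁻) = 3206/96500 = 0.03322 mol.
n(Sn) deposited = 1.97 / 118.71 = 0.01660 mol.
Electrons per atom = n(e⁻)/n(Sn) = 0.03322 / 0.01660 = 2.00 ≈ 2, so the ion is Sn²⁺.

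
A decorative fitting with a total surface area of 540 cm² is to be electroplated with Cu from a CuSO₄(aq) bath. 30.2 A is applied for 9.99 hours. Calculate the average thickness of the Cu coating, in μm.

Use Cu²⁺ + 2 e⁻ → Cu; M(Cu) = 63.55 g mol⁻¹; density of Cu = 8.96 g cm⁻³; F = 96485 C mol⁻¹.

Q = I·t = 30.20 × 35964 = 1086000 C; n(e⁻) = 11.26 mol.
n(Cu) = n(e⁻)/2 = 5.628 mol, so m = 5.628 × 63.55 = 357.7 g.
Volume = m/ρ = 357.7 / 8.96 = 39.92 cm³.
Thickness = V/A = 39.92 / 540 = 0.0739 cm = 739 μm.

739 μm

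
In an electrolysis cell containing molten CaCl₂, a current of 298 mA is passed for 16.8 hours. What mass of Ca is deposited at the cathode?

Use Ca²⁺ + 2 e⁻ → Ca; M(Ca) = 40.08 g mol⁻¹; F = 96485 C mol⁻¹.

3.74 g

Q = I·t = 0.2980 A × 60480 s = 18020 C.
n(e⁻) = Q/F = 18020 / 96485 = 0.1868 mol.
Ca²⁺ + 2 e⁻ → Ca, so n(Ca) = n(e⁻)/2 = 0.09340 mol.
m = n·M = 0.09340 × 40.08 = 3.74 g.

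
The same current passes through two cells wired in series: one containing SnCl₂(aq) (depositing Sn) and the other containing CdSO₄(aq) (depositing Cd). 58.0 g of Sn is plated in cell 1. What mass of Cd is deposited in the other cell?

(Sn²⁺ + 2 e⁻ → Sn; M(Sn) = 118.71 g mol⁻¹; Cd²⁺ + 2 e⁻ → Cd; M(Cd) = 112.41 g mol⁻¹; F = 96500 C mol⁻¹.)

54.9 g

n(Sn) = 58.0 / 118.71 = 0.4886 mol.
Since Sn²⁺ + 2 e⁻ → Sn, n(e⁻) passed = 2 × 0.4886 = 0.9772 mol.
Cells in series carry the same charge, so the same 0.9772 mol of electrons passes through cell 2.
Cd²⁺ + 2 e⁻ → Cd, so n(Cd) = 0.9772 / 2 = 0.4886 mol.
m(Cd) = 0.4886 × 112.41 = 54.9 g.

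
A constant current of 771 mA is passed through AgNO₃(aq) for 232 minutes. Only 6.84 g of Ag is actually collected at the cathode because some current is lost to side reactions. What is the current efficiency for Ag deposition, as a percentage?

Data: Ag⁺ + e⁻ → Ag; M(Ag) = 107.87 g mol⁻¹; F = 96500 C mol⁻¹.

57.0 %

Q = I·t = 0.7710 × 13920 = 10730 C; n(e⁻) = 10730/96500 = 0.1112 mol.
Theoretical n(Ag) = n(e⁻)/1 = 0.1112 mol, i.e. m_theo = 0.1112 × 107.87 = 12.00 g.
Efficiency = m_actual / m_theo = 6.84 / 12.00 = 57.0 %.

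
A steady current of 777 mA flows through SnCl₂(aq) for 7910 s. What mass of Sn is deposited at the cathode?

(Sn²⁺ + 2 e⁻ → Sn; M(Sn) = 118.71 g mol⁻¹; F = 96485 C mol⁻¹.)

3.78 g

Q = I·t = 0.7770 A × 7910.0 s = 6146 C.
n(e⁻) = Q/F = 6146 / 96485 = 0.06370 mol.
Sn²⁺ + 2 e⁻ → Sn, so n(Sn) = n(e⁻)/2 = 0.03185 mol.
m = n·M = 0.03185 × 118.71 = 3.78 g.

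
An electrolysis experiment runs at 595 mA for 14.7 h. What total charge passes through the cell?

31500 C

Q = I·t = 0.5950 A × 52920 s = 31500 C.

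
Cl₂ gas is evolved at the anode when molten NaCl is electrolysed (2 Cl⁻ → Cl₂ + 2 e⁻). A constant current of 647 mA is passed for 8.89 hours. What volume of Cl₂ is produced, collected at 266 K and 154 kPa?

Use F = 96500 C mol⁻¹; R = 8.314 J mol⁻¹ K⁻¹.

1.54 L

Q = I·t = 0.6470 A × 32004 s = 20710 C.
n(e⁻) = Q/F = 20710 / 96500 = 0.2146 mol.
2 electrons are transferred per Cl₂ molecule, so n(Cl₂) = 0.2146 / 2 = 0.1073 mol.
V = nRT/P = (0.1073 × 8.314 × 266) / (154 × 10³ Pa) = 0.00154 m³ = 1.54 L.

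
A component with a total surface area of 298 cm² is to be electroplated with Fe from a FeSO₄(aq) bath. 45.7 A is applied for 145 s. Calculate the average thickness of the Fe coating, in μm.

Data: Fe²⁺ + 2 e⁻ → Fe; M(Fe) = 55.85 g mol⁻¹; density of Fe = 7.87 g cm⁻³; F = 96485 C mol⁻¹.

8.18 μm

Q = I·t = 45.70 × 145.00 = 6626 C; n(e⁻) = 0.06868 mol.
n(Fe) = n(e⁻)/2 = 0.03434 mol, so m = 0.03434 × 55.85 = 1.918 g.
Volume = m/ρ = 1.918 / 7.87 = 0.2437 cm³.
Thickness = V/A = 0.2437 / 298 = 8.18 × 10⁻⁴ cm = 8.18 μm.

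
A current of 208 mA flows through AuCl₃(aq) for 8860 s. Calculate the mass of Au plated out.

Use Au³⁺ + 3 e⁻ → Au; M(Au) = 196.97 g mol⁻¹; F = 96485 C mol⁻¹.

Q = I·t = 0.2080 A × 8860.0 s = 1843 C.
n(e⁻) = Q/F = 1843 / 96485 = 0.01910 mol.
Au³⁺ + 3 e⁻ → Au, so n(Au) = n(e⁻)/3 = 0.006367 mol.
m = n·M = 0.006367 × 196.97 = 1.25 g.

1.25 g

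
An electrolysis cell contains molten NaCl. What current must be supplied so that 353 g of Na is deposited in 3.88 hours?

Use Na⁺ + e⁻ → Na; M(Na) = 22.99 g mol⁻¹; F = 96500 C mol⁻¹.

106 A

n(Na) = 353 / 22.99 = 15.35 mol.
n(e⁻) = 1 × 15.35 = 15.35 mol.
Q = n(e⁻)·F = 15.35 × 96500 = 1482000 C.
I = Q/t = 1482000 / 13968 s = 106 A.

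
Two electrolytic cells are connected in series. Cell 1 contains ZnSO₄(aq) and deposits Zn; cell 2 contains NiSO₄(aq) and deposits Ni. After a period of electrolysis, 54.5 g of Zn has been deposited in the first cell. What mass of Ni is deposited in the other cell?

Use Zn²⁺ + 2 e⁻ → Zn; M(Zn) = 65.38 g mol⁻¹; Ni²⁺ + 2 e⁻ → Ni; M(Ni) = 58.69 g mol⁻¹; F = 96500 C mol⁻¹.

48.9 g

n(Zn) = 54.5 / 65.38 = 0.8336 mol.
Since Zn²⁺ + 2 e⁻ → Zn, n(e⁻) passed = 2 × 0.8336 = 1.667 mol.
Cells in series carry the same charge, so the same 1.667 mol of electrons passes through cell 2.
Ni²⁺ + 2 e⁻ → Ni, so n(Ni) = 1.667 / 2 = 0.8336 mol.
m(Ni) = 0.8336 × 58.69 = 48.9 g.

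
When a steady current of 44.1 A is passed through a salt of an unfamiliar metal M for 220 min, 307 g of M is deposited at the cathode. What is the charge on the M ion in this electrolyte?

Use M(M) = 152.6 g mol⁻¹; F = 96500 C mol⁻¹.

Q = I·t = 44.10 A × 13200 s = 582100 C, so n(e⁻) = 582100/96500 = 6.032 mol.
n(M) deposited = 307 / 152.6 = 2.012 mol.
Electrons per atom = n(e⁻)/n(M) = 6.032 / 2.012 = 3.00 ≈ 3, so the ion is M³⁺.

+3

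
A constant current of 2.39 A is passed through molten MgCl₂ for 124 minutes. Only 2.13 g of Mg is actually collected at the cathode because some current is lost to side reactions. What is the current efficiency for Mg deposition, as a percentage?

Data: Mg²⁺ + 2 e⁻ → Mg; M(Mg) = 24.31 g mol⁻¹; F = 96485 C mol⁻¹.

95.1 %

Q = I·t = 2.390 × 7440.0 = 17780 C; n(e⁻) = 17780/96485 = 0.1843 mol.
Theoretical n(Mg) = n(e⁻)/2 = 0.09215 mol, i.e. m_theo = 0.09215 × 24.31 = 2.240 g.
Efficiency = m_actual / m_theo = 2.13 / 2.240 = 95.1 %.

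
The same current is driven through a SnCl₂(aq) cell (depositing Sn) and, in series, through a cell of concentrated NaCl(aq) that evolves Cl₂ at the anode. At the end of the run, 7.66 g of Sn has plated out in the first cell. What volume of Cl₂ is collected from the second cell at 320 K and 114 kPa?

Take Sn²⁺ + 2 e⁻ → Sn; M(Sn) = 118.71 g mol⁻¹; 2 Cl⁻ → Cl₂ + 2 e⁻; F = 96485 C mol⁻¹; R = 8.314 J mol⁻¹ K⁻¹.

1.51 L

n(Sn) = 7.66 / 118.71 = 0.06453 mol, so n(e⁻) = 2 × 0.06453 = 0.1291 mol.
The cells are in series, so the same 0.1291 mol of electrons passes through the second cell.
2 Cl⁻ → Cl₂ + 2 e⁻ — 2 mol e⁻ per mol Cl₂, so n(Cl₂) = 0.1291/2 = 0.06453 mol.
V = nRT/P = (0.06453 × 8.314 × 320) / (114 × 10³) = 0.00151 m³ = 1.51 L.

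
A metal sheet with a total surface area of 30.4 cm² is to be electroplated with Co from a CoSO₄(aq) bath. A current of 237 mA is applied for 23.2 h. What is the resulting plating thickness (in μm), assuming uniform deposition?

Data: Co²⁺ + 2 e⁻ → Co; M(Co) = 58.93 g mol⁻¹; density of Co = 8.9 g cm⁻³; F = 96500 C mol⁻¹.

223 μm

Q = I·t = 0.2370 × 83520 = 19790 C; n(e⁻) = 0.2051 mol.
n(Co) = n(e⁻)/2 = 0.1026 mol, so m = 0.1026 × 58.93 = 6.044 g.
Volume = m/ρ = 6.044 / 8.9 = 0.6791 cm³.
Thickness = V/A = 0.6791 / 30.4 = 0.0223 cm = 223 μm.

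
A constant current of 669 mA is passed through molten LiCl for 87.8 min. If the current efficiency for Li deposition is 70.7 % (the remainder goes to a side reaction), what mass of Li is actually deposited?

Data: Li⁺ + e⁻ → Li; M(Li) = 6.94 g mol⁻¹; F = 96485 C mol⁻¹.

Q = I·t = 0.6690 × 5268.0 = 3524 C.
n(e⁻) = 3524/96485 = 0.03653 mol; theoretically n(Li) = 0.03653/1 = 0.03653 mol, m_theo = 0.2535 g.
At 70.7 % efficiency, m_actual = 0.707 × 0.2535 = 0.179 g.

0.179 g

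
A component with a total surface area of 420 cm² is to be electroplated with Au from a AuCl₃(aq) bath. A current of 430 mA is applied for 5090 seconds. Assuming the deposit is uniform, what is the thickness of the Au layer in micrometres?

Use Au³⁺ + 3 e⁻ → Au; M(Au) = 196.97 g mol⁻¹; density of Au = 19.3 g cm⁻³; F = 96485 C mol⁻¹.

1.84 μm

Q = I·t = 0.4300 × 5090.0 = 2189 C; n(e⁻) = 0.02268 mol.
n(Au) = n(e⁻)/3 = 0.007561 mol, so m = 0.007561 × 196.97 = 1.489 g.
Volume = m/ρ = 1.489 / 19.3 = 0.07717 cm³.
Thickness = V/A = 0.07717 / 420 = 1.84 × 10⁻⁴ cm = 1.84 μm.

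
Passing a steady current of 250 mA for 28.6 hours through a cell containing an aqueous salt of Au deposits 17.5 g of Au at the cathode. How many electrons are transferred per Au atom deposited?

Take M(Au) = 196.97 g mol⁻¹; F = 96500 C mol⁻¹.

Q = I·t = 0.2500 A × 102960 s = 25740 C, so n(e⁻) = 25740/96500 = 0.2667 mol.
n(Au) deposited = 17.5 / 196.97 = 0.08885 mol.
Electrons per atom = n(e⁻)/n(Au) = 0.2667 / 0.08885 = 3.00 ≈ 3, so the ion is Au³⁺.

3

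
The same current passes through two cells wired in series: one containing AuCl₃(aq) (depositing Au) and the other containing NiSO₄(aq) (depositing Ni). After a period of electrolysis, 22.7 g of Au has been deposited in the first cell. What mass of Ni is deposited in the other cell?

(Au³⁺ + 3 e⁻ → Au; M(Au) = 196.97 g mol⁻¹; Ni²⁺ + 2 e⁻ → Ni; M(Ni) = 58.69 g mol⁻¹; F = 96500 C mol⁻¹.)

n(Au) = 22.7 / 196.97 = 0.1152 mol.
Since Au³⁺ + 3 e⁻ → Au, n(e⁻) passed = 3 × 0.1152 = 0.3457 mol.
Cells in series carry the same charge, so the same 0.3457 mol of electrons passes through cell 2.
Ni²⁺ + 2 e⁻ → Ni, so n(Ni) = 0.3457 / 2 = 0.1729 mol.
m(Ni) = 0.1729 × 58.69 = 10.1 g.

10.1 g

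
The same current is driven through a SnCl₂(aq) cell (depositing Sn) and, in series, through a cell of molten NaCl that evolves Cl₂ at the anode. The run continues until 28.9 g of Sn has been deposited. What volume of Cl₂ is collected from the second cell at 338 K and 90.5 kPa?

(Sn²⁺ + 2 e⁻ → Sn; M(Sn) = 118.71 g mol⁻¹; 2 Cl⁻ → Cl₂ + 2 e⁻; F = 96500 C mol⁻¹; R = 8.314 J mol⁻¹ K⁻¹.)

n(Sn) = 28.9 / 118.71 = 0.2435 mol, so n(e⁻) = 2 × 0.2435 = 0.4869 mol.
The cells are in series, so the same 0.4869 mol of electrons passes through the second cell.
2 Cl⁻ → Cl₂ + 2 e⁻ — 2 mol e⁻ per mol Cl₂, so n(Cl₂) = 0.4869/2 = 0.2435 mol.
V = nRT/P = (0.2435 × 8.314 × 338) / (90.5 × 10³) = 0.00756 m³ = 7.56 L.

7.56 L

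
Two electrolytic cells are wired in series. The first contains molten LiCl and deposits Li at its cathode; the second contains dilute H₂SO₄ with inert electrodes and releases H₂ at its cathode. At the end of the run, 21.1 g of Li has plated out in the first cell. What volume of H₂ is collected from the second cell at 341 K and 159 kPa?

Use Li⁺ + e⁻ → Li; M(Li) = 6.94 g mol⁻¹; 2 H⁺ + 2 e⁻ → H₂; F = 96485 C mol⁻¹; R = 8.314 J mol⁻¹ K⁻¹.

27.1 L

n(Li) = 21.1 / 6.94 = 3.040 mol, so n(e⁻) = 1 × 3.040 = 3.040 mol.
The cells are in series, so the same 3.040 mol of electrons passes through the second cell.
2 H⁺ + 2 e⁻ → H₂ — 2 mol e⁻ per mol H₂, so n(H₂) = 3.040/2 = 1.520 mol.
V = nRT/P = (1.520 × 8.314 × 341) / (159 × 10³) = 0.0271 m³ = 27.1 L.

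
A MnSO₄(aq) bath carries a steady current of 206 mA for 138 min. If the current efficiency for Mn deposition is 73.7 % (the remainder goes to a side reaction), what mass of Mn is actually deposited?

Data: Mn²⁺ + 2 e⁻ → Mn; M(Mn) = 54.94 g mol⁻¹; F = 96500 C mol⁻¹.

0.358 g

Q = I·t = 0.2060 × 8280.0 = 1706 C.
n(e⁻) = 1706/96500 = 0.01768 mol; theoretically n(Mn) = 0.01768/2 = 0.008838 mol, m_theo = 0.4855 g.
At 73.7 % efficiency, m_actual = 0.737 × 0.4855 = 0.358 g.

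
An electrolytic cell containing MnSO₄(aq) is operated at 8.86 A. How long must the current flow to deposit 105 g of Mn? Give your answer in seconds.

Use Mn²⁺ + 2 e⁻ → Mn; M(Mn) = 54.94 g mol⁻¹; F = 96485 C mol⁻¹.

n(Mn) = m/M = 105 / 54.94 = 1.911 mol.
Each Mn atom requires 2 electrons, so n(e⁻) = 2 × 1.911 = 3.822 mol.
Q = n(e⁻)·F = 3.822 × 96485 = 368800 C.
t = Q/I = 368800 / 8.860 A = 41630 s.

41600 s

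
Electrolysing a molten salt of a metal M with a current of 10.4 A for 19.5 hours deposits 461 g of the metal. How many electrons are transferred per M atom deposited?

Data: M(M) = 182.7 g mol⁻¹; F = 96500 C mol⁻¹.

3

Q = I·t = 10.40 A × 70200 s = 730100 C, so n(e⁻) = 730100/96500 = 7.566 mol.
n(M) deposited = 461 / 182.7 = 2.523 mol.
Electrons per atom = n(e⁻)/n(M) = 7.566 / 2.523 = 3.00 ≈ 3, so the ion is M³⁺.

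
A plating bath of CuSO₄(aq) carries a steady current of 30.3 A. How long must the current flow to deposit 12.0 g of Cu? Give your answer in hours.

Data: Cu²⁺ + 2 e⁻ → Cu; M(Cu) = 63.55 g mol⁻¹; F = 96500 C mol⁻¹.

n(Cu) = m/M = 12.0 / 63.55 = 0.1888 mol.
Each Cu atom requires 2 electrons, so n(e⁻) = 2 × 0.1888 = 0.3777 mol.
Q = n(e⁻)·F = 0.3777 × 96500 = 36440 C.
t = Q/I = 36440 / 30.30 A = 1203 s = 0.334 h.

0.334 h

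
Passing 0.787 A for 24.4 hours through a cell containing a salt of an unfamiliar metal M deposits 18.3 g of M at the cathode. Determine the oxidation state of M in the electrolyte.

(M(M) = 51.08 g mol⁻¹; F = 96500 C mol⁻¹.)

+2

Q = I·t = 0.7870 A × 87840 s = 69130 C, so n(e⁻) = 69130/96500 = 0.7164 mol.
n(M) deposited = 18.3 / 51.08 = 0.3583 mol.
Electrons per atom = n(e⁻)/n(M) = 0.7164 / 0.3583 = 2.00 ≈ 2, so the ion is M²⁺.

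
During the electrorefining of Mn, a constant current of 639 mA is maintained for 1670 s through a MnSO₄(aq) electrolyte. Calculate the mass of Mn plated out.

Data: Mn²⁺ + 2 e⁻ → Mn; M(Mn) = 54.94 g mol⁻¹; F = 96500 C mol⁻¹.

0.304 g

Q = I·t = 0.6390 A × 1670.0 s = 1067 C.
n(e⁻) = Q/F = 1067 / 96500 = 0.01106 mol.
Mn²⁺ + 2 e⁻ → Mn, so n(Mn) = n(e⁻)/2 = 0.005529 mol.
m = n·M = 0.005529 × 54.94 = 0.304 g.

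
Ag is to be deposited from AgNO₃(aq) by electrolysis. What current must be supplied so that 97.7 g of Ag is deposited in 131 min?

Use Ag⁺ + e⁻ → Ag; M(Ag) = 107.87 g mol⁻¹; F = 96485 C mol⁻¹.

11.1 A

n(Ag) = 97.7 / 107.87 = 0.9057 mol.
n(e⁻) = 1 × 0.9057 = 0.9057 mol.
Q = n(e⁻)·F = 0.9057 × 96485 = 87390 C.
I = Q/t = 87390 / 7860.0 s = 11.1 A.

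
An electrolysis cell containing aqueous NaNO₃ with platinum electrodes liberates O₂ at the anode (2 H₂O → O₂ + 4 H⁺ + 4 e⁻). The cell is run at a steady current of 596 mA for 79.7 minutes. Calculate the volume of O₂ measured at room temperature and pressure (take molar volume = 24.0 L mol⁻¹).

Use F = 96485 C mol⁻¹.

Q = I·t = 0.5960 A × 4782.0 s = 2850 C.
n(e⁻) = Q/F = 2850 / 96485 = 0.02954 mol.
4 electrons are transferred per O₂ molecule, so n(O₂) = 0.02954 / 4 = 0.007385 mol.
V = n × V_m = 0.007385 × 24.0 = 0.177 L.

0.177 L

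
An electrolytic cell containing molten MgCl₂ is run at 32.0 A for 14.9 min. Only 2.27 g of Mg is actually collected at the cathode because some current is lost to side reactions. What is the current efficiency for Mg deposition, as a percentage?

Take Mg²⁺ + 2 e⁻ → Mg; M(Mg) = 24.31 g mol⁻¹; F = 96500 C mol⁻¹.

Q = I·t = 32.00 × 894.00 = 28610 C; n(e⁻) = 28610/96500 = 0.2965 mol.
Theoretical n(Mg) = n(e⁻)/2 = 0.1482 mol, i.e. m_theo = 0.1482 × 24.31 = 3.603 g.
Efficiency = m_actual / m_theo = 2.27 / 3.603 = 63.0 %.

63.0 %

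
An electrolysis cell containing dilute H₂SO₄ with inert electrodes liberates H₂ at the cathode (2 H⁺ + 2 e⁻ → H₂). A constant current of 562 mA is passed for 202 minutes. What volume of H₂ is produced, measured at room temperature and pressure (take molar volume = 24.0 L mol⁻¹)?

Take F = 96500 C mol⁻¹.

Q = I·t = 0.5620 A × 12120 s = 6811 C.
n(e⁻) = Q/F = 6811 / 96500 = 0.07058 mol.
2 electrons are transferred per H₂ molecule, so n(H₂) = 0.07058 / 2 = 0.03529 mol.
V = n × V_m = 0.03529 × 24.0 = 0.847 L.

0.847 L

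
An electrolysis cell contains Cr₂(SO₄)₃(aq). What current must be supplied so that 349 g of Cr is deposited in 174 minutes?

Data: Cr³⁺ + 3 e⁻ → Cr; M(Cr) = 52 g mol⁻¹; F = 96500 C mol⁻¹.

186 A

n(Cr) = 349 / 52 = 6.712 mol.
n(e⁻) = 3 × 6.712 = 20.13 mol.
Q = n(e⁻)·F = 20.13 × 96500 = 1943000 C.
I = Q/t = 1943000 / 10440 s = 186 A.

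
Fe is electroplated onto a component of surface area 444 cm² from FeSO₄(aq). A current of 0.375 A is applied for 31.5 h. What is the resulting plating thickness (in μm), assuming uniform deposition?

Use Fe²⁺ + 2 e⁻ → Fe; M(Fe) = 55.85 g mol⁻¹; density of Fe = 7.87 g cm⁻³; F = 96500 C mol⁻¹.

35.2 μm

Q = I·t = 0.3750 × 113400 = 42520 C; n(e⁻) = 0.4407 mol.
n(Fe) = n(e⁻)/2 = 0.2203 mol, so m = 0.2203 × 55.85 = 12.31 g.
Volume = m/ρ = 12.31 / 7.87 = 1.564 cm³.
Thickness = V/A = 1.564 / 444 = 0.00352 cm = 35.2 μm.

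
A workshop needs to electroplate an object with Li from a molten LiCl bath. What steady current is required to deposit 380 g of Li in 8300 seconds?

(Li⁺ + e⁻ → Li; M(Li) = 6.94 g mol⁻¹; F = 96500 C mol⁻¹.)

637 A

n(Li) = 380 / 6.94 = 54.76 mol.
n(e⁻) = 1 × 54.76 = 54.76 mol.
Q = n(e⁻)·F = 54.76 × 96500 = 5284000 C.
I = Q/t = 5284000 / 8300.0 s = 637 A.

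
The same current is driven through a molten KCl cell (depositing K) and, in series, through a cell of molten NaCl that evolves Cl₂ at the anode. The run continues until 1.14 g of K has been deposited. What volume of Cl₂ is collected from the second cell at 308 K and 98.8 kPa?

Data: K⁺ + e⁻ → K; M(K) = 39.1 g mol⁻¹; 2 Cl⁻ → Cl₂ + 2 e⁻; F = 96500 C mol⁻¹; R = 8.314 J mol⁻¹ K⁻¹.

n(K) = 1.14 / 39.1 = 0.02916 mol, so n(e⁻) = 1 × 0.02916 = 0.02916 mol.
The cells are in series, so the same 0.02916 mol of electrons passes through the second cell.
2 Cl⁻ → Cl₂ + 2 e⁻ — 2 mol e⁻ per mol Cl₂, so n(Cl₂) = 0.02916/2 = 0.01458 mol.
V = nRT/P = (0.01458 × 8.314 × 308) / (98.8 × 10³) = 3.78 × 10⁻⁴ m³ = 0.378 L.

0.378 L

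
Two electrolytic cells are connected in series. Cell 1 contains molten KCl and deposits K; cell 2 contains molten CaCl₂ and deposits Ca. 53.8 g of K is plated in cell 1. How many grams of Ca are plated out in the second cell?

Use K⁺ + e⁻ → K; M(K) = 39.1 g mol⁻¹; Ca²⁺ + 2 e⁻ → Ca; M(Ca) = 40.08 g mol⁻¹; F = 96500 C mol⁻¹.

n(K) = 53.8 / 39.1 = 1.376 mol.
Since K⁺ + e⁻ → K, n(e⁻) passed = 1 × 1.376 = 1.376 mol.
Cells in series carry the same charge, so the same 1.376 mol of electrons passes through cell 2.
Ca²⁺ + 2 e⁻ → Ca, so n(Ca) = 1.376 / 2 = 0.6880 mol.
m(Ca) = 0.6880 × 40.08 = 27.6 g.

27.6 g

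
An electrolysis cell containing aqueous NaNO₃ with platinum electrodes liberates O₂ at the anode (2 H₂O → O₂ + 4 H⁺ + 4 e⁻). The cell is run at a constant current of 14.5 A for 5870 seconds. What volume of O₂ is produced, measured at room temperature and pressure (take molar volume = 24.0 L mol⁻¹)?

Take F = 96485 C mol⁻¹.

Q = I·t = 14.50 A × 5870.0 s = 85120 C.
n(e⁻) = Q/F = 85120 / 96485 = 0.8822 mol.
4 electrons are transferred per O₂ molecule, so n(O₂) = 0.8822 / 4 = 0.2205 mol.
V = n × V_m = 0.2205 × 24.0 = 5.29 L.

5.29 L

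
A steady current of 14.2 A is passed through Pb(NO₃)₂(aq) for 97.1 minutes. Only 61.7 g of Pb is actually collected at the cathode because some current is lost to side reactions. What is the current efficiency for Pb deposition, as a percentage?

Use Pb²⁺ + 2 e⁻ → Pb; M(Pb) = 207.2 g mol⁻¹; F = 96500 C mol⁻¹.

69.5 %

Q = I·t = 14.20 × 5826.0 = 82730 C; n(e⁻) = 82730/96500 = 0.8573 mol.
Theoretical n(Pb) = n(e⁻)/2 = 0.4286 mol, i.e. m_theo = 0.4286 × 207.2 = 88.82 g.
Efficiency = m_actual / m_theo = 61.7 / 88.82 = 69.5 %.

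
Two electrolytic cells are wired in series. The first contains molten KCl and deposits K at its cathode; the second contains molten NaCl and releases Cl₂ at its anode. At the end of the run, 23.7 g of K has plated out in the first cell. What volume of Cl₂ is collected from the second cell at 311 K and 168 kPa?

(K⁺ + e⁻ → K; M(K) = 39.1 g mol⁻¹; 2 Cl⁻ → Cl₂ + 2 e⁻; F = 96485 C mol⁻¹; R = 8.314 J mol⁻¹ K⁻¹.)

4.66 L

n(K) = 23.7 / 39.1 = 0.6061 mol, so n(e⁻) = 1 × 0.6061 = 0.6061 mol.
The cells are in series, so the same 0.6061 mol of electrons passes through the second cell.
2 Cl⁻ → Cl₂ + 2 e⁻ — 2 mol e⁻ per mol Cl₂, so n(Cl₂) = 0.6061/2 = 0.3031 mol.
V = nRT/P = (0.3031 × 8.314 × 311) / (168 × 10³) = 0.00466 m³ = 4.66 L.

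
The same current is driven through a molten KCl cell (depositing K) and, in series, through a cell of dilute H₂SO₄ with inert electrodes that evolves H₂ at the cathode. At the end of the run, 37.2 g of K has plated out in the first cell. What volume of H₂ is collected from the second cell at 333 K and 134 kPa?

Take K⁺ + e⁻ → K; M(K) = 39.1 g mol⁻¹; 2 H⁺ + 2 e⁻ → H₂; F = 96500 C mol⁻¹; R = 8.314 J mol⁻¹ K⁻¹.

n(K) = 37.2 / 39.1 = 0.9514 mol, so n(e⁻) = 1 × 0.9514 = 0.9514 mol.
The cells are in series, so the same 0.9514 mol of electrons passes through the second cell.
2 H⁺ + 2 e⁻ → H₂ — 2 mol e⁻ per mol H₂, so n(H₂) = 0.9514/2 = 0.4757 mol.
V = nRT/P = (0.4757 × 8.314 × 333) / (134 × 10³) = 0.00983 m³ = 9.83 L.

9.83 L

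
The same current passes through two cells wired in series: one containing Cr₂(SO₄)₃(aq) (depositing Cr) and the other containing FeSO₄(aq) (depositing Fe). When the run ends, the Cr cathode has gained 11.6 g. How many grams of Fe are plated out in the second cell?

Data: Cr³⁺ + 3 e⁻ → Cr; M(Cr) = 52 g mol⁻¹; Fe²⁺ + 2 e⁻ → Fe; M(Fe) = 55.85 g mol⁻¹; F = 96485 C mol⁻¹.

18.7 g

n(Cr) = 11.6 / 52 = 0.2231 mol.
Since Cr³⁺ + 3 e⁻ → Cr, n(e⁻) passed = 3 × 0.2231 = 0.6692 mol.
Cells in series carry the same charge, so the same 0.6692 mol of electrons passes through cell 2.
Fe²⁺ + 2 e⁻ → Fe, so n(Fe) = 0.6692 / 2 = 0.3346 mol.
m(Fe) = 0.3346 × 55.85 = 18.7 g.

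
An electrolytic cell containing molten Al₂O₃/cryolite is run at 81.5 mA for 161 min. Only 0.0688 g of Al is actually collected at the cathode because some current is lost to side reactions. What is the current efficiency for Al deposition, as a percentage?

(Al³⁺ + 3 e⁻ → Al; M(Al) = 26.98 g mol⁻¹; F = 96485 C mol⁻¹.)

Q = I·t = 0.08150 × 9660.0 = 787.3 C; n(e⁻) = 787.3/96485 = 0.008160 mol.
Theoretical n(Al) = n(e⁻)/3 = 0.002720 mol, i.e. m_theo = 0.002720 × 26.98 = 0.07338 g.
Efficiency = m_actual / m_theo = 0.0688 / 0.07338 = 93.8 %.

93.8 %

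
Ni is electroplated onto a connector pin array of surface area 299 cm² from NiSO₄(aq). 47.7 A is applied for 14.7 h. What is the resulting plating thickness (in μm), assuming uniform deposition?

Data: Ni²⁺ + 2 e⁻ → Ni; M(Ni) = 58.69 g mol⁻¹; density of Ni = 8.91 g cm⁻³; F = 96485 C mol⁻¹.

2880 μm

Q = I·t = 47.70 × 52920 = 2524000 C; n(e⁻) = 26.16 mol.
n(Ni) = n(e⁻)/2 = 13.08 mol, so m = 13.08 × 58.69 = 767.7 g.
Volume = m/ρ = 767.7 / 8.91 = 86.17 cm³.
Thickness = V/A = 86.17 / 299 = 0.288 cm = 2880 μm.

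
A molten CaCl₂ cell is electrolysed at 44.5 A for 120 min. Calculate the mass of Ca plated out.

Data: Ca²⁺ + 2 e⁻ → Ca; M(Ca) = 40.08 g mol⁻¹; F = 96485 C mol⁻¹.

66.5 g

Q = I·t = 44.50 A × 7200.0 s = 320400 C.
n(e⁻) = Q/F = 320400 / 96485 = 3.321 mol.
Ca²⁺ + 2 e⁻ → Ca, so n(Ca) = n(e⁻)/2 = 1.660 mol.
m = n·M = 1.660 × 40.08 = 66.5 g.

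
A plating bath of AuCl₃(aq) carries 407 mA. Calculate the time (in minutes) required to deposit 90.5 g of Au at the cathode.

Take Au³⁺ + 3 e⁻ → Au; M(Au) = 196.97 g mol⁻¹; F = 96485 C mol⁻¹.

5450 min

n(Au) = m/M = 90.5 / 196.97 = 0.4595 mol.
Each Au atom requires 3 electrons, so n(e⁻) = 3 × 0.4595 = 1.378 mol.
Q = n(e⁻)·F = 1.378 × 96485 = 133000 C.
t = Q/I = 133000 / 0.4070 A = 326800 s = 5450 min.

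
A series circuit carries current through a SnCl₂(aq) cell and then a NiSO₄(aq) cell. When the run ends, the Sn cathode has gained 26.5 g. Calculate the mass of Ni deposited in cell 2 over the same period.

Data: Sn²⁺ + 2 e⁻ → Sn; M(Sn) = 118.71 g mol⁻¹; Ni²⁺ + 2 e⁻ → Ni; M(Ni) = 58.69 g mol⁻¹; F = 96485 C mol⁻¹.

13.1 g

n(Sn) = 26.5 / 118.71 = 0.2232 mol.
Since Sn²⁺ + 2 e⁻ → Sn, n(e⁻) passed = 2 × 0.2232 = 0.4465 mol.
Cells in series carry the same charge, so the same 0.4465 mol of electrons passes through cell 2.
Ni²⁺ + 2 e⁻ → Ni, so n(Ni) = 0.4465 / 2 = 0.2232 mol.
m(Ni) = 0.2232 × 58.69 = 13.1 g.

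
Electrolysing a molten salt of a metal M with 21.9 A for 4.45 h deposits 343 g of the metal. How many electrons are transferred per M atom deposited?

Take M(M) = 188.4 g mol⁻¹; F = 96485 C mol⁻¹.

Q = I·t = 21.90 A × 16020 s = 350800 C, so n(e⁻) = 350800/96485 = 3.636 mol.
n(M) deposited = 343 / 188.4 = 1.821 mol.
Electrons per atom = n(e⁻)/n(M) = 3.636 / 1.821 = 2.00 ≈ 2, so the ion is M²⁺.

2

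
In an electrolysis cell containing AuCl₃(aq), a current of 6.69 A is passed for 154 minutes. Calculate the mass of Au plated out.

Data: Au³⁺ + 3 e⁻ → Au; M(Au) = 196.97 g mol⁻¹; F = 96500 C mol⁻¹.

42.1 g

Q = I·t = 6.690 A × 9240.0 s = 61820 C.
n(e⁻) = Q/F = 61820 / 96500 = 0.6406 mol.
Au³⁺ + 3 e⁻ → Au, so n(Au) = n(e⁻)/3 = 0.2135 mol.
m = n·M = 0.2135 × 196.97 = 42.1 g.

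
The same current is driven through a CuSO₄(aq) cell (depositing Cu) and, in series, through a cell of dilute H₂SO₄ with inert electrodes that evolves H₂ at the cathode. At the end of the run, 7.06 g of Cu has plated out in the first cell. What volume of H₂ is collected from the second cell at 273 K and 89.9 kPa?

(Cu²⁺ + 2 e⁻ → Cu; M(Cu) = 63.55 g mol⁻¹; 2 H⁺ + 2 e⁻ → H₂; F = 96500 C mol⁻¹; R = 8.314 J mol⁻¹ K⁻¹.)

n(Cu) = 7.06 / 63.55 = 0.1111 mol, so n(e⁻) = 2 × 0.1111 = 0.2222 mol.
The cells are in series, so the same 0.2222 mol of electrons passes through the second cell.
2 H⁺ + 2 e⁻ → H₂ — 2 mol e⁻ per mol H₂, so n(H₂) = 0.2222/2 = 0.1111 mol.
V = nRT/P = (0.1111 × 8.314 × 273) / (89.9 × 10³) = 0.00280 m³ = 2.80 L.

2.80 L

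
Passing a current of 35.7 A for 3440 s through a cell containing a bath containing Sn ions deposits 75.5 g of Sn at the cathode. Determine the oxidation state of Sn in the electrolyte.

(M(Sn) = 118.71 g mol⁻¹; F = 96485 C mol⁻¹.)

+2

Q = I·t = 35.70 A × 3440.0 s = 122800 C, so n(e⁻) = 122800/96485 = 1.273 mol.
n(Sn) deposited = 75.5 / 118.71 = 0.6360 mol.
Electrons per atom = n(e⁻)/n(Sn) = 1.273 / 0.6360 = 2.00 ≈ 2, so the ion is Sn²⁺.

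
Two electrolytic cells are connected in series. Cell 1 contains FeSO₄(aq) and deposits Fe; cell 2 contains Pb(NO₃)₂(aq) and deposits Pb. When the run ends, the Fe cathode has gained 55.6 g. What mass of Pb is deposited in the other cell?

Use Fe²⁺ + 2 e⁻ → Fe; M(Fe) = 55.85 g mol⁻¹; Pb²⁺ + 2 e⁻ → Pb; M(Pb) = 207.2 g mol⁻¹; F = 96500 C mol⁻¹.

206 g

n(Fe) = 55.6 / 55.85 = 0.9955 mol.
Since Fe²⁺ + 2 e⁻ → Fe, n(e⁻) passed = 2 × 0.9955 = 1.991 mol.
Cells in series carry the same charge, so the same 1.991 mol of electrons passes through cell 2.
Pb²⁺ + 2 e⁻ → Pb, so n(Pb) = 1.991 / 2 = 0.9955 mol.
m(Pb) = 0.9955 × 207.2 = 206 g.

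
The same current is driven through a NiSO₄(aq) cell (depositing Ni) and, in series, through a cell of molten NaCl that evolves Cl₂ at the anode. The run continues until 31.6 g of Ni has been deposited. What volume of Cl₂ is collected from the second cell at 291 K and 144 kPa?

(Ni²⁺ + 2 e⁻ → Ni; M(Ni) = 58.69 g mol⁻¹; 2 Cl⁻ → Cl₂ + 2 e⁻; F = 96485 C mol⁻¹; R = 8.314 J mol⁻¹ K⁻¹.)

n(Ni) = 31.6 / 58.69 = 0.5384 mol, so n(e⁻) = 2 × 0.5384 = 1.077 mol.
The cells are in series, so the same 1.077 mol of electrons passes through the second cell.
2 Cl⁻ → Cl₂ + 2 e⁻ — 2 mol e⁻ per mol Cl₂, so n(Cl₂) = 1.077/2 = 0.5384 mol.
V = nRT/P = (0.5384 × 8.314 × 291) / (144 × 10³) = 0.00905 m³ = 9.05 L.

9.05 L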